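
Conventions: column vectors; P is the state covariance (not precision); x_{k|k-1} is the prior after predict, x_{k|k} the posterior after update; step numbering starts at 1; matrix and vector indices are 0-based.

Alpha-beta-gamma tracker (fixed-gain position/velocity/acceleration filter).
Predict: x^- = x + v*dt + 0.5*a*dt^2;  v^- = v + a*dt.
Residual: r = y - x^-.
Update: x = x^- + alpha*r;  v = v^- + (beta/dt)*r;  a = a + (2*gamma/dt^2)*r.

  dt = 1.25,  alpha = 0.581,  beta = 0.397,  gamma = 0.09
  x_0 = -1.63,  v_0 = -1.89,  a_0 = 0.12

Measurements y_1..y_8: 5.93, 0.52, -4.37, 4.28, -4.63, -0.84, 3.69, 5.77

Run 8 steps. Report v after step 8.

step 1: x_pred=-3.8987  r=9.8287  x^+=1.8118  v^+=1.3816  a^+=1.2523
step 2: x_pred=4.5171  r=-3.9971  x^+=2.1948  v^+=1.6775  a^+=0.7918
step 3: x_pred=4.9102  r=-9.2802  x^+=-0.4816  v^+=-0.2802  a^+=-0.2773
step 4: x_pred=-1.0484  r=5.3284  x^+=2.0474  v^+=1.0655  a^+=0.3366
step 5: x_pred=3.6423  r=-8.2723  x^+=-1.1639  v^+=-1.1410  a^+=-0.6164
step 6: x_pred=-3.0718  r=2.2318  x^+=-1.7751  v^+=-1.2027  a^+=-0.3593
step 7: x_pred=-3.5592  r=7.2492  x^+=0.6526  v^+=0.6505  a^+=0.4758
step 8: x_pred=1.8374  r=3.9326  x^+=4.1223  v^+=2.4942  a^+=0.9288

v_post = 2.4942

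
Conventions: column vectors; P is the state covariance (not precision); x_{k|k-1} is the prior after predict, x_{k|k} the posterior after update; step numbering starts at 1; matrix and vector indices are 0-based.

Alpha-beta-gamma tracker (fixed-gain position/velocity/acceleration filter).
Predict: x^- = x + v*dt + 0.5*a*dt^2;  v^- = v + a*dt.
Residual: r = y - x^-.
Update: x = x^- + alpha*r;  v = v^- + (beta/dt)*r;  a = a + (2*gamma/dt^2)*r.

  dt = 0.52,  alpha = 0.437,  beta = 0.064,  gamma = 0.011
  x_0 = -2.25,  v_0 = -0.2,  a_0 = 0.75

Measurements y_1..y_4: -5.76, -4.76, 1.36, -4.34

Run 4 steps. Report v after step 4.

step 1: x_pred=-2.2526  r=-3.5074  x^+=-3.7853  v^+=-0.2417  a^+=0.4646
step 2: x_pred=-3.8482  r=-0.9118  x^+=-4.2467  v^+=-0.1123  a^+=0.3904
step 3: x_pred=-4.2523  r=5.6123  x^+=-1.7997  v^+=0.7815  a^+=0.8471
step 4: x_pred=-1.2788  r=-3.0612  x^+=-2.6165  v^+=0.8452  a^+=0.5980

v_post = 0.8452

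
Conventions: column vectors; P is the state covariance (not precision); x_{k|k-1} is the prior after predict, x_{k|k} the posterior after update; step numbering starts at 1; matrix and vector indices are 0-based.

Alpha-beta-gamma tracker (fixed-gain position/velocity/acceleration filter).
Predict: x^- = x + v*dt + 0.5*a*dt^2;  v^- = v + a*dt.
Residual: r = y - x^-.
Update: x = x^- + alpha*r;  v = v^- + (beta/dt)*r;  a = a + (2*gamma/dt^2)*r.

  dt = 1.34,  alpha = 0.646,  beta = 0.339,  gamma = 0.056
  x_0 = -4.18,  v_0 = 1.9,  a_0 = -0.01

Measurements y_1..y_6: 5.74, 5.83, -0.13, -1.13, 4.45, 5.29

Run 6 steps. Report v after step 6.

step 1: x_pred=-1.6430  r=7.3830  x^+=3.1264  v^+=3.7544  a^+=0.4505
step 2: x_pred=8.5618  r=-2.7318  x^+=6.7970  v^+=3.6670  a^+=0.2801
step 3: x_pred=11.9623  r=-12.0923  x^+=4.1507  v^+=0.9832  a^+=-0.4741
step 4: x_pred=5.0424  r=-6.1724  x^+=1.0550  v^+=-1.2137  a^+=-0.8591
step 5: x_pred=-1.3427  r=5.7927  x^+=2.3994  v^+=-0.8995  a^+=-0.4978
step 6: x_pred=0.7471  r=4.5429  x^+=3.6818  v^+=-0.4173  a^+=-0.2145

v_post = -0.4173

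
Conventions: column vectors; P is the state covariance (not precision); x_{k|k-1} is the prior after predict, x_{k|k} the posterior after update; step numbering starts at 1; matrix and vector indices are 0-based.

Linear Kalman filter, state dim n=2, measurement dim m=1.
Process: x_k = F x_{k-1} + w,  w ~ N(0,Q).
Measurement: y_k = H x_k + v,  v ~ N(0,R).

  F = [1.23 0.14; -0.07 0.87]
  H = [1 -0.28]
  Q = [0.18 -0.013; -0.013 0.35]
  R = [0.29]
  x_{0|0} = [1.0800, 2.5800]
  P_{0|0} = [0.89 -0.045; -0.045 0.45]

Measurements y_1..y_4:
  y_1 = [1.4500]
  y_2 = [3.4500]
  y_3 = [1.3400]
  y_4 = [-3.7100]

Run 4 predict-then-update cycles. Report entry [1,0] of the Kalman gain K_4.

K[1,0] = 0.0961

step 1: x^-=[1.6896, 2.1690]  P^-=[1.5198 -0.0825; -0.0825 0.7004]  S=[1.9109]  K=[0.8074; -0.1458]  nu=[0.3677]  x^+=[1.9865, 2.1154]  P^+=[0.2740 0.1425; 0.1425 0.6598]
step 2: x^-=[2.7395, 1.7013]  P^-=[0.6566 0.1948; 0.1948 0.8334]  S=[0.9028]  K=[0.6668; -0.0427]  nu=[1.1868]  x^+=[3.5310, 1.6507]  P^+=[0.2551 0.2205; 0.2205 0.8318]
step 3: x^-=[4.5742, 1.1889]  P^-=[0.6582 0.3002; 0.3002 0.9539]  S=[0.8549]  K=[0.6716; 0.0387]  nu=[-2.9013]  x^+=[2.6256, 1.0768]  P^+=[0.2726 0.2780; 0.2780 0.9527]
step 4: x^-=[3.3803, 0.7530]  P^-=[0.7068 0.3743; 0.3743 1.0386]  S=[0.8686]  K=[0.6931; 0.0961]  nu=[-6.8794]  x^+=[-1.3876, 0.0918]  P^+=[0.2896 0.3164; 0.3164 1.0305]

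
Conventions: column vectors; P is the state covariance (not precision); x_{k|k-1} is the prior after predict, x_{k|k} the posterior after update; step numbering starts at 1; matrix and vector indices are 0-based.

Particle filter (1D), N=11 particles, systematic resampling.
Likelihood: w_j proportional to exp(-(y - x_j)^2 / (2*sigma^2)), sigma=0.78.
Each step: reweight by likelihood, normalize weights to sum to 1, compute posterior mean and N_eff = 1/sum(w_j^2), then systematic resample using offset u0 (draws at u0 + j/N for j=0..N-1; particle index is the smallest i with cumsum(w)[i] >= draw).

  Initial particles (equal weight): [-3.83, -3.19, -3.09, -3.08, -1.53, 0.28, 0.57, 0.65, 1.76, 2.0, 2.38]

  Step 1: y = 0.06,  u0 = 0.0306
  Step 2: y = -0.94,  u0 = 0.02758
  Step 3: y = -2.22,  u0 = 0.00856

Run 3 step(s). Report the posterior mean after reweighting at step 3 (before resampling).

step 1: w=[0.0000, 0.0001, 0.0001, 0.0001, 0.0448, 0.3437, 0.2888, 0.2687, 0.0333, 0.0162, 0.0043]  mean=0.4673  Neff=3.6087  idx=[4, 5, 5, 5, 6, 6, 6, 6, 7, 7, 7]
step 2: w=[0.2863, 0.1122, 0.1122, 0.1122, 0.0585, 0.0585, 0.0585, 0.0585, 0.0477, 0.0477, 0.0477]  mean=-0.1173  Neff=7.1310  idx=[0, 0, 0, 1, 1, 2, 3, 4, 6, 7, 9]
step 3: w=[0.3285, 0.3285, 0.3285, 0.0029, 0.0029, 0.0029, 0.0029, 0.0008, 0.0008, 0.0008, 0.0006]  mean=-1.5030  Neff=3.0880  idx=[0, 0, 0, 0, 1, 1, 1, 1, 2, 2, 2]

post_mean = -1.5030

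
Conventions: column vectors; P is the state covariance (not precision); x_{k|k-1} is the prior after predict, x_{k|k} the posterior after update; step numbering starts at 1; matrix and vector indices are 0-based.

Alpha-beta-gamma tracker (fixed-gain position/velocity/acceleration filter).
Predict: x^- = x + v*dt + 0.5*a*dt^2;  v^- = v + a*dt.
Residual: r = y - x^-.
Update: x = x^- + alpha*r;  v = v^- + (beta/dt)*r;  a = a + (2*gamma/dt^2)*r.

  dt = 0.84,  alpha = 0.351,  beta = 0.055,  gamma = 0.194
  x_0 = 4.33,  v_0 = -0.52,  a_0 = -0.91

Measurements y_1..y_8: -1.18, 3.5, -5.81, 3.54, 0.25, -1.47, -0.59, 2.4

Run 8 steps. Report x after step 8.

step 1: x_pred=3.5722  r=-4.7522  x^+=1.9041  v^+=-1.5956  a^+=-3.5231
step 2: x_pred=-0.6791  r=4.1791  x^+=0.7878  v^+=-4.2814  a^+=-1.2251
step 3: x_pred=-3.2408  r=-2.5692  x^+=-4.1426  v^+=-5.4787  a^+=-2.6379
step 4: x_pred=-9.6753  r=13.2153  x^+=-5.0368  v^+=-6.8292  a^+=4.6290
step 5: x_pred=-9.1402  r=9.3902  x^+=-5.8442  v^+=-2.3260  a^+=9.7926
step 6: x_pred=-4.3432  r=2.8732  x^+=-3.3347  v^+=6.0879  a^+=11.3725
step 7: x_pred=5.7913  r=-6.3813  x^+=3.5515  v^+=15.2230  a^+=7.8635
step 8: x_pred=19.1130  r=-16.7130  x^+=13.2468  v^+=20.7341  a^+=-1.3267

x_post = 13.2468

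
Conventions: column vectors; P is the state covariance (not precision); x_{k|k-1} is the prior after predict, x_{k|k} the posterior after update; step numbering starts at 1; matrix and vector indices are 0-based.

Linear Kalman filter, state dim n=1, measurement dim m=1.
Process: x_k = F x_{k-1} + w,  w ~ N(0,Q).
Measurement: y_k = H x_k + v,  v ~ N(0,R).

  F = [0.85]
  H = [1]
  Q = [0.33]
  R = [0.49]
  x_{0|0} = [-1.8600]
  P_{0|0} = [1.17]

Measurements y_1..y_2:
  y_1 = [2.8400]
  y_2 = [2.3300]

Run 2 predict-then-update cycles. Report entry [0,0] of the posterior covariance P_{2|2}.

P_post[0,0] = 0.2656

step 1: x^-=[-1.5810]  P^-=[1.1753]  S=[1.6653]  K=[0.7058]  nu=[4.4210]  x^+=[1.5392]  P^+=[0.3458]
step 2: x^-=[1.3083]  P^-=[0.5799]  S=[1.0699]  K=[0.5420]  nu=[1.0217]  x^+=[1.8621]  P^+=[0.2656]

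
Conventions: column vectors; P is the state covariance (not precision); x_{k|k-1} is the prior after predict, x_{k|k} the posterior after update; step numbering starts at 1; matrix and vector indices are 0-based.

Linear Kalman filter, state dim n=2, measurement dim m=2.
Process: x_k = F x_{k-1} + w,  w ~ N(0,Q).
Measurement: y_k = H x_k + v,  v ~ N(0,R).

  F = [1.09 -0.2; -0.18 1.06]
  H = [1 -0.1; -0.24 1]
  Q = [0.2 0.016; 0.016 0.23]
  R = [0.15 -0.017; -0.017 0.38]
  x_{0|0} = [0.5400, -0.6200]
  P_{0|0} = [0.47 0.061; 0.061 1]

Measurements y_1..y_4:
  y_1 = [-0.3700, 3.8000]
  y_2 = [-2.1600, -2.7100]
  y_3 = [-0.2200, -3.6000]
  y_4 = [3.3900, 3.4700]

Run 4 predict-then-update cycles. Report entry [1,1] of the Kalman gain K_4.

K[1,1] = 0.5461

step 1: x^-=[0.7126, -0.7544]  P^-=[0.7718 -0.2155; -0.2155 1.3456]  S=[0.9784 -0.5575; -0.5575 1.8735]  K=[0.8297 0.0330; 0.0809 0.7699]  nu=[-1.1580, 4.7254]  x^+=[-0.0924, 2.7900]  P^+=[0.1268 0.0289; 0.0289 0.2981]
step 2: x^-=[-0.6587, 2.9740]  P^-=[0.3500 -0.0377; -0.0377 0.5581]  S=[0.5131 -0.1954; -0.1954 0.9763]  K=[0.6949 0.0144; 0.0422 0.5893]  nu=[-1.2039, -5.8421]  x^+=[-1.5797, -0.5196]  P^+=[0.1059 0.0191; 0.0191 0.2278]
step 3: x^-=[-1.6180, -0.2664]  P^-=[0.3266 -0.0303; -0.0303 0.4821]  S=[0.4875 -0.1747; -0.1747 0.8955]  K=[0.6802 0.0113; 0.0373 0.5538]  nu=[1.3713, -3.7219]  x^+=[-0.7271, -2.2764]  P^+=[0.1036 0.0176; 0.0176 0.2140]
step 4: x^-=[-0.3372, -2.2821]  P^-=[0.3240 -0.0288; -0.0288 0.4671]  S=[0.4844 -0.1709; -0.1709 0.8796]  K=[0.6786 0.0108; 0.0369 0.5461]  nu=[3.4990, 5.6711]  x^+=[2.0981, 0.9439]  P^+=[0.1033 0.0174; 0.0174 0.2110]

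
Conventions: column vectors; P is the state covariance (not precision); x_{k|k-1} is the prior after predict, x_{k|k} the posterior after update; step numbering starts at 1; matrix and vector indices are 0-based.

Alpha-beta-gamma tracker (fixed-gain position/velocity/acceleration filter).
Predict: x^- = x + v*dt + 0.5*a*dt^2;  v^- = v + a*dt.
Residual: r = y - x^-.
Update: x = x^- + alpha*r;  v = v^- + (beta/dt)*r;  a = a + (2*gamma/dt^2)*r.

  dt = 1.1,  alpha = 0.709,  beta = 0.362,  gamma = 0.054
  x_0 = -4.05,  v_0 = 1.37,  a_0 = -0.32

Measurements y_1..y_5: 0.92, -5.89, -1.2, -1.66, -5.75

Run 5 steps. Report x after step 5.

x_post = -4.8157

step 1: x_pred=-2.7366  r=3.6566  x^+=-0.1441  v^+=2.2214  a^+=0.0064
step 2: x_pred=2.3033  r=-8.1933  x^+=-3.5058  v^+=-0.4680  a^+=-0.7249
step 3: x_pred=-4.4591  r=3.2591  x^+=-2.1484  v^+=-0.1928  a^+=-0.4340
step 4: x_pred=-2.6231  r=0.9631  x^+=-1.9403  v^+=-0.3533  a^+=-0.3481
step 5: x_pred=-2.5395  r=-3.2105  x^+=-4.8157  v^+=-1.7927  a^+=-0.6346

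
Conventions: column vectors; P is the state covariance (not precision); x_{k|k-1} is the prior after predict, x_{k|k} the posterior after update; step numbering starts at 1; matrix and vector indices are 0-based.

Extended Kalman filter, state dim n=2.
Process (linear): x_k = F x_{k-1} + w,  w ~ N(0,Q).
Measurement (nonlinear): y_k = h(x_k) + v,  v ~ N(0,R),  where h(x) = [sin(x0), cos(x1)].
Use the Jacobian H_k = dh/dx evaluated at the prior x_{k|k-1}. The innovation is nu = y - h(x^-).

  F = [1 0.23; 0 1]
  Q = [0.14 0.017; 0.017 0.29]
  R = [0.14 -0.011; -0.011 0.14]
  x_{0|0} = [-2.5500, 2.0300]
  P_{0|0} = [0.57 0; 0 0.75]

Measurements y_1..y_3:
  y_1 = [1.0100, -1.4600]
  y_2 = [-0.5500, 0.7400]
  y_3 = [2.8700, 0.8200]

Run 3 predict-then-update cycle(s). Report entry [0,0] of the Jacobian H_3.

step 1: x^-=[-2.0831, 2.0300]  P^-=[0.7497 0.1895; 0.1895 1.0400]  H_jac=[-0.4902 0.0000; 0.0000 -0.8964]  S=[0.3201 0.0723; 0.0723 0.9757]  K=[-1.1274 -0.0906; -0.0757 -0.9499]  nu=[1.8816, -1.0168]  x^+=[-4.1124, 2.8533]  P^+=[0.3200 0.0003; 0.0003 0.1474]
step 2: x^-=[-3.4561, 2.8533]  P^-=[0.4679 0.0512; 0.0512 0.4374]  H_jac=[-0.9509 0.0000; 0.0000 -0.2843]  S=[0.5631 0.0028; 0.0028 0.1754]  K=[-0.7898 -0.0702; -0.0829 -0.7078]  nu=[-0.8594, 1.6987]  x^+=[-2.8967, 1.7221]  P^+=[0.1155 0.0040; 0.0040 0.3454]
step 3: x^-=[-2.5006, 1.7221]  P^-=[0.2756 0.1005; 0.1005 0.6354]  H_jac=[-0.8015 0.0000; 0.0000 -0.9886]  S=[0.3170 0.0686; 0.0686 0.7609]  K=[-0.6818 -0.0690; -0.0769 -0.8185]  nu=[3.4680, 0.9708]  x^+=[-4.9320, 0.6610]  P^+=[0.1181 0.0022; 0.0022 0.1151]

H_jac[0,0] = -0.8015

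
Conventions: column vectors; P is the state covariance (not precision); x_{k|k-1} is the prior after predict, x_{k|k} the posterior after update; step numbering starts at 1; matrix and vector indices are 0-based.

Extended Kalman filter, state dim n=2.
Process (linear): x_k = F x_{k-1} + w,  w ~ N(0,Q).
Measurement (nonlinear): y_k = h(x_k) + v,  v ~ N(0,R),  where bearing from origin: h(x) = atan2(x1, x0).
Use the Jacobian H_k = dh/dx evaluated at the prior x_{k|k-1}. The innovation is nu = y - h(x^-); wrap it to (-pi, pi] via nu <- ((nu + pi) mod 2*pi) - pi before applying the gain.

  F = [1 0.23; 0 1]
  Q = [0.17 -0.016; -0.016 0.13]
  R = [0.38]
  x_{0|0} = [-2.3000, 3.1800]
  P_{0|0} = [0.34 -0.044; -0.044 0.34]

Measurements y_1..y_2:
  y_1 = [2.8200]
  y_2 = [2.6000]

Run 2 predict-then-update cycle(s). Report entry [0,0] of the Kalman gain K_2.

step 1: x^-=[-1.5686, 3.1800]  P^-=[0.5077 0.0182; 0.0182 0.4700]  H_jac=[-0.2529 -0.1248]  S=[0.4209]  K=[-0.3105; -0.1502]  nu=[0.7910]  x^+=[-1.8142, 3.0612]  P^+=[0.4672 -0.0014; -0.0014 0.4605]
step 2: x^-=[-1.1101, 3.0612]  P^-=[0.6609 0.0885; 0.0885 0.5905]  H_jac=[-0.2887 -0.1047]  S=[0.4469]  K=[-0.4477; -0.1955]  nu=[0.6813]  x^+=[-1.4151, 2.9280]  P^+=[0.5713 0.0494; 0.0494 0.5734]

K[0,0] = -0.4477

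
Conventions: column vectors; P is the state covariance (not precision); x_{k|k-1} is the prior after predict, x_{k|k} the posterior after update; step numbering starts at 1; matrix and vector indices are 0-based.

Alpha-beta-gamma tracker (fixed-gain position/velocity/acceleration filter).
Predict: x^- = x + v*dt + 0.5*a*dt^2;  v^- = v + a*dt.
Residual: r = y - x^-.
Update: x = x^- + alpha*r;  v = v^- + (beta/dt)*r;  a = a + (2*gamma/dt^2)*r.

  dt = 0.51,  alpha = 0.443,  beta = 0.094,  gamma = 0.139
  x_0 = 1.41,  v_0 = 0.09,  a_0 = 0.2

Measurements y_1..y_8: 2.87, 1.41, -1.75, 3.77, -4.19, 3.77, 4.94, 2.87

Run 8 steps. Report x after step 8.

step 1: x_pred=1.4819  r=1.3881  x^+=2.0968  v^+=0.4478  a^+=1.6836
step 2: x_pred=2.5442  r=-1.1342  x^+=2.0417  v^+=1.0974  a^+=0.4714
step 3: x_pred=2.6627  r=-4.4127  x^+=0.7079  v^+=0.5245  a^+=-4.2451
step 4: x_pred=0.4233  r=3.3467  x^+=1.9059  v^+=-1.0236  a^+=-0.6681
step 5: x_pred=1.2970  r=-5.4870  x^+=-1.1338  v^+=-2.3757  a^+=-6.5327
step 6: x_pred=-3.1949  r=6.9649  x^+=-0.1095  v^+=-4.4236  a^+=0.9116
step 7: x_pred=-2.2469  r=7.1869  x^+=0.9369  v^+=-2.6340  a^+=8.5931
step 8: x_pred=0.7111  r=2.1589  x^+=1.6675  v^+=2.1464  a^+=10.9006

x_post = 1.6675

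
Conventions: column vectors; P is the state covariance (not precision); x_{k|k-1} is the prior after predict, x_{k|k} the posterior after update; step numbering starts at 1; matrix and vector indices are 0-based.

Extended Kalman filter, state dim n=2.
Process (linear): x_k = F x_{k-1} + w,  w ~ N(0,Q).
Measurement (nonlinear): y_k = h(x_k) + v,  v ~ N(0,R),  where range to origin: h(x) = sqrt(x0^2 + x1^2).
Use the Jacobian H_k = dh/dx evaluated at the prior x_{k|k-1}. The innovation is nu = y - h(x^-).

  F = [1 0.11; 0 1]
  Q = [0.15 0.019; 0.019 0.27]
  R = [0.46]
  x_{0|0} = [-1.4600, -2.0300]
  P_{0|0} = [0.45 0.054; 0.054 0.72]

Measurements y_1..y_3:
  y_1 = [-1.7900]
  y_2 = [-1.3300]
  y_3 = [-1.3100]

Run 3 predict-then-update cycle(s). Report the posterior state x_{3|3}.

x_post = [-0.0126, 0.4375]

step 1: x^-=[-1.6833, -2.0300]  P^-=[0.6206 0.1522; 0.1522 0.9900]  H_jac=[-0.6383 -0.7698]  S=[1.4491]  K=[-0.3542; -0.5930]  nu=[-4.4271]  x^+=[-0.1151, 0.5951]  P^+=[0.4388 -0.1522; -0.1522 0.4805]
step 2: x^-=[-0.0496, 0.5951]  P^-=[0.5611 -0.0803; -0.0803 0.7505]  H_jac=[-0.0831 0.9965]  S=[1.2225]  K=[-0.1036; 0.6172]  nu=[-1.9272]  x^+=[0.1500, -0.5944]  P^+=[0.5480 -0.0021; -0.0021 0.2847]
step 3: x^-=[0.0847, -0.5944]  P^-=[0.7010 0.0482; 0.0482 0.5547]  H_jac=[0.1410 -0.9900]  S=[1.0042]  K=[0.0509; -0.5401]  nu=[-1.9104]  x^+=[-0.0126, 0.4375]  P^+=[0.6984 0.0758; 0.0758 0.2618]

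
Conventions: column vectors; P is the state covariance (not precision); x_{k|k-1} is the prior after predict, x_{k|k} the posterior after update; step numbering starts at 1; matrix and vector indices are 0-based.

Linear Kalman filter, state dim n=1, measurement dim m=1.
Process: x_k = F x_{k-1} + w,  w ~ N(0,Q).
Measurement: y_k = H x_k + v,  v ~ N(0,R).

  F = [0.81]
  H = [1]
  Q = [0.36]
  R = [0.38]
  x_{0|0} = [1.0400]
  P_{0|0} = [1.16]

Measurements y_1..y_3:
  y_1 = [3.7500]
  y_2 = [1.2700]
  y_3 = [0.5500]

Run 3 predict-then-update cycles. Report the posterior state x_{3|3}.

x_post = [0.9218]

step 1: x^-=[0.8424]  P^-=[1.1211]  S=[1.5011]  K=[0.7468]  nu=[2.9076]  x^+=[3.0139]  P^+=[0.2838]
step 2: x^-=[2.4413]  P^-=[0.5462]  S=[0.9262]  K=[0.5897]  nu=[-1.1713]  x^+=[1.7506]  P^+=[0.2241]
step 3: x^-=[1.4179]  P^-=[0.5070]  S=[0.8870]  K=[0.5716]  nu=[-0.8679]  x^+=[0.9218]  P^+=[0.2172]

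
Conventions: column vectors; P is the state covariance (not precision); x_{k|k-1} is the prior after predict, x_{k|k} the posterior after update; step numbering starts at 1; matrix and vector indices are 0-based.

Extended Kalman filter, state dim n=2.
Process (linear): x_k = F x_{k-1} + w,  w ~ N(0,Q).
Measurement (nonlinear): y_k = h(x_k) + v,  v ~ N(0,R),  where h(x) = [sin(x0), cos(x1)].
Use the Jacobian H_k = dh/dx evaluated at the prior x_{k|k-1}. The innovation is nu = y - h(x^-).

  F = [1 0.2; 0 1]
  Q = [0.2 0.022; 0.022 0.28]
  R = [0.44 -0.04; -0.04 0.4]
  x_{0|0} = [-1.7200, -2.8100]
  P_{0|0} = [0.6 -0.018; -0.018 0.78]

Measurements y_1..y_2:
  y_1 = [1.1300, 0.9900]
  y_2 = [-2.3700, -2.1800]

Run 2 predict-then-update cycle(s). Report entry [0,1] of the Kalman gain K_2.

step 1: x^-=[-2.2820, -2.8100]  P^-=[0.8240 0.1600; 0.1600 1.0600]  H_jac=[-0.6527 0.0000; 0.0000 0.3255]  S=[0.7911 -0.0740; -0.0740 0.5123]  K=[-0.6796 0.0035; -0.0700 0.6634]  nu=[1.8876, 1.9355]  x^+=[-3.5580, -1.6580]  P^+=[0.4583 0.0878; 0.0878 0.8238]
step 2: x^-=[-3.8895, -1.6580]  P^-=[0.7264 0.2746; 0.2746 1.1038]  H_jac=[-0.7331 0.0000; 0.0000 0.9962]  S=[0.8304 -0.2405; -0.2405 1.4954]  K=[-0.6170 0.0837; -0.0309 0.7303]  nu=[-3.0501, -2.0929]  x^+=[-2.1826, -3.0924]  P^+=[0.3749 0.0584; 0.0584 0.2945]

K[0,1] = 0.0837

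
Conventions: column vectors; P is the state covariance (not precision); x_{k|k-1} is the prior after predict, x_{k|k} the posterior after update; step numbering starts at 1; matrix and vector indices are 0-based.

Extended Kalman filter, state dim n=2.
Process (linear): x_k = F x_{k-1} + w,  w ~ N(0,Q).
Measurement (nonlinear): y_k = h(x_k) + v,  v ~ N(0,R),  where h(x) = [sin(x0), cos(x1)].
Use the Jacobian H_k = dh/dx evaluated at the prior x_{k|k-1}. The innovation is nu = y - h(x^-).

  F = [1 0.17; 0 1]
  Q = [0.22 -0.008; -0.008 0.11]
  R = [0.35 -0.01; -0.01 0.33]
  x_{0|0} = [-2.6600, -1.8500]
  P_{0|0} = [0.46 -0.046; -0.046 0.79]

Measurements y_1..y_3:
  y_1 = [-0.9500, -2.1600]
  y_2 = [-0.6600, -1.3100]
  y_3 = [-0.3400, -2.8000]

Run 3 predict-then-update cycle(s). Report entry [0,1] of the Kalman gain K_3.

K[0,1] = -0.0199

step 1: x^-=[-2.9745, -1.8500]  P^-=[0.6872 0.0803; 0.0803 0.9000]  H_jac=[-0.9861 0.0000; 0.0000 0.9613]  S=[1.0182 -0.0861; -0.0861 1.1616]  K=[-0.6641 0.0172; -0.0149 0.7437]  nu=[-0.7837, -1.8844]  x^+=[-2.4865, -3.2397]  P^+=[0.2359 0.0128; 0.0128 0.2554]
step 2: x^-=[-3.0373, -3.2397]  P^-=[0.4676 0.0482; 0.0482 0.3654]  H_jac=[-0.9946 0.0000; 0.0000 -0.0980]  S=[0.8126 -0.0053; -0.0053 0.3335]  K=[-0.5725 -0.0233; -0.0598 -0.1083]  nu=[-0.5559, -0.3148]  x^+=[-2.7117, -3.1724]  P^+=[0.2012 0.0199; 0.0199 0.3587]
step 3: x^-=[-3.2510, -3.1724]  P^-=[0.4384 0.0729; 0.0729 0.4687]  H_jac=[-0.9940 0.0000; 0.0000 -0.0308]  S=[0.7832 -0.0078; -0.0078 0.3304]  K=[-0.5566 -0.0199; -0.0930 -0.0459]  nu=[-0.4492, -1.8005]  x^+=[-2.9652, -3.0480]  P^+=[0.1958 0.0323; 0.0323 0.4613]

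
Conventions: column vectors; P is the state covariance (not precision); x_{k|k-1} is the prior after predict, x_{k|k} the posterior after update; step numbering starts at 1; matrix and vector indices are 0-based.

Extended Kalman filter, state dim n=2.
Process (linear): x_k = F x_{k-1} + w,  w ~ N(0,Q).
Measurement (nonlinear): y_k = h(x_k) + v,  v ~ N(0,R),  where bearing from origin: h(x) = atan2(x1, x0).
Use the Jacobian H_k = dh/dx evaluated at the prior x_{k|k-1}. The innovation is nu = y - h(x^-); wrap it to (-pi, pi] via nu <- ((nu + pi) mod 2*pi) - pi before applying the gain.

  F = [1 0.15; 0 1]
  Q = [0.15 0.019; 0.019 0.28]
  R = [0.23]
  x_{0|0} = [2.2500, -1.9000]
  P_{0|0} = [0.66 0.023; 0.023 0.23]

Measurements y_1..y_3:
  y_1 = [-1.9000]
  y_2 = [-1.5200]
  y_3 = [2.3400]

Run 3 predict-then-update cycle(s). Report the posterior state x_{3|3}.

step 1: x^-=[1.9650, -1.9000]  P^-=[0.8221 0.0765; 0.0765 0.5100]  H_jac=[0.2543 0.2630]  S=[0.3287]  K=[0.6973; 0.4673]  nu=[-1.1314]  x^+=[1.1761, -2.4287]  P^+=[0.6623 -0.0306; -0.0306 0.4382]
step 2: x^-=[0.8118, -2.4287]  P^-=[0.8130 0.0541; 0.0541 0.7182]  H_jac=[0.3704 0.1238]  S=[0.3575]  K=[0.8610; 0.3048]  nu=[-0.2718]  x^+=[0.5778, -2.5115]  P^+=[0.5479 -0.0397; -0.0397 0.6850]
step 3: x^-=[0.2011, -2.5115]  P^-=[0.7015 0.0821; 0.0821 0.9650]  H_jac=[0.3956 0.0317]  S=[0.3428]  K=[0.8171; 0.1839]  nu=[-2.4523]  x^+=[-1.8027, -2.9624]  P^+=[0.4726 0.0306; 0.0306 0.9534]

x_post = [-1.8027, -2.9624]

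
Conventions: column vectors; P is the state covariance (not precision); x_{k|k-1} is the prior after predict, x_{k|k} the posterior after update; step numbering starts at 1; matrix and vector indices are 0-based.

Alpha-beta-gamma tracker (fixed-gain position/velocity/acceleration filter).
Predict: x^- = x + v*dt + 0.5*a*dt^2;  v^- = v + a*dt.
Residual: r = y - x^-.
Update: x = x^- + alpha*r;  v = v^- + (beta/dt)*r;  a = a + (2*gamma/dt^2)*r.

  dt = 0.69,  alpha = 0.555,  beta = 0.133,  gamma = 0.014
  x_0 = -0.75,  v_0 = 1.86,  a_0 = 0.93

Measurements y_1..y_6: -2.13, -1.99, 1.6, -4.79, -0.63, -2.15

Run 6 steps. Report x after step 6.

x_post = -0.9026

step 1: x_pred=0.7548  r=-2.8848  x^+=-0.8463  v^+=1.9456  a^+=0.7603
step 2: x_pred=0.6772  r=-2.6672  x^+=-0.8031  v^+=1.9562  a^+=0.6035
step 3: x_pred=0.6903  r=0.9097  x^+=1.1952  v^+=2.5479  a^+=0.6570
step 4: x_pred=3.1096  r=-7.8996  x^+=-1.2747  v^+=1.4785  a^+=0.1924
step 5: x_pred=-0.2087  r=-0.4213  x^+=-0.4425  v^+=1.5301  a^+=0.1676
step 6: x_pred=0.6531  r=-2.8031  x^+=-0.9026  v^+=1.1054  a^+=0.0028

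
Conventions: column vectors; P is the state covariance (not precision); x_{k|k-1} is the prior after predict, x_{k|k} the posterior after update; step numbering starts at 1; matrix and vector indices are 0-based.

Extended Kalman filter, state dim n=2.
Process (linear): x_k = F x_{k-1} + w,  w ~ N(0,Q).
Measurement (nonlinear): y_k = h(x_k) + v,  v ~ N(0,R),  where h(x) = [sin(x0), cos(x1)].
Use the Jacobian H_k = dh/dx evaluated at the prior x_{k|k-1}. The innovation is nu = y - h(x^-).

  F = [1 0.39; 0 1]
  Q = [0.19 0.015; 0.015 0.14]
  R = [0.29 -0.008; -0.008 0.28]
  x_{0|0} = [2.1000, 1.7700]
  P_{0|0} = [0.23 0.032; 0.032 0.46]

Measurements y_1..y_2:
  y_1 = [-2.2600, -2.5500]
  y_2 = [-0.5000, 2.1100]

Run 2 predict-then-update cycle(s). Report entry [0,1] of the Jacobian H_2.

step 1: x^-=[2.7903, 1.7700]  P^-=[0.5149 0.2264; 0.2264 0.6000]  H_jac=[-0.9389 0.0000; 0.0000 -0.9802]  S=[0.7440 0.2004; 0.2004 0.8565]  K=[-0.6191 -0.1143; -0.1076 -0.6615]  nu=[-2.6041, -2.3521]  x^+=[4.6713, 3.6061]  P^+=[0.1902 0.0276; 0.0276 0.1881]
step 2: x^-=[6.0777, 3.6061]  P^-=[0.4304 0.1159; 0.1159 0.3281]  H_jac=[0.9790 0.0000; 0.0000 0.4479]  S=[0.7024 0.0428; 0.0428 0.3458]  K=[0.5951 0.0765; 0.1367 0.4080]  nu=[-0.2959, 3.0041]  x^+=[6.1312, 4.7913]  P^+=[0.1757 0.0372; 0.0372 0.2526]

H_jac[0,1] = 0.0000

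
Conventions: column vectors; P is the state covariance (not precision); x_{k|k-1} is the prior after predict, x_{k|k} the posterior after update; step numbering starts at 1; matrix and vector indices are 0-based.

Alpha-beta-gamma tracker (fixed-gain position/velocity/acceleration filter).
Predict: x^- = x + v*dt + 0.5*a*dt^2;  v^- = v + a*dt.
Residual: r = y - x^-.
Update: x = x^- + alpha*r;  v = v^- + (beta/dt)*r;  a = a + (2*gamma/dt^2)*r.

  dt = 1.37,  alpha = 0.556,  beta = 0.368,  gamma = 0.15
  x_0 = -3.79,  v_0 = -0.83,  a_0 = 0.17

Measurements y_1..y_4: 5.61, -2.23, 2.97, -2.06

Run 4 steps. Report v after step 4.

v_post = 0.2699

step 1: x_pred=-4.7676  r=10.3776  x^+=1.0024  v^+=2.1904  a^+=1.8287
step 2: x_pred=5.7194  r=-7.9494  x^+=1.2996  v^+=2.5605  a^+=0.5581
step 3: x_pred=5.3312  r=-2.3612  x^+=4.0184  v^+=2.6908  a^+=0.1807
step 4: x_pred=7.8744  r=-9.9344  x^+=2.3509  v^+=0.2699  a^+=-1.4072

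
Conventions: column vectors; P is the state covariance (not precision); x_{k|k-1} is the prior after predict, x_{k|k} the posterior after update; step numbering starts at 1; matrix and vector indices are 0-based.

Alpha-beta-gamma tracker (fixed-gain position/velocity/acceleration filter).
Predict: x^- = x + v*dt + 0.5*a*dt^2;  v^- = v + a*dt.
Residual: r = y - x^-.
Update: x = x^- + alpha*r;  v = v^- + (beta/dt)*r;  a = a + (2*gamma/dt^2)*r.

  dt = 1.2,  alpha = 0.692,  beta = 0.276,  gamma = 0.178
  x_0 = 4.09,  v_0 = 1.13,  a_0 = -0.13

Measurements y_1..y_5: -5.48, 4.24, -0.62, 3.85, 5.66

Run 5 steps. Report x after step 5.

x_post = 4.5927

step 1: x_pred=5.3524  r=-10.8324  x^+=-2.1436  v^+=-1.5175  a^+=-2.8080
step 2: x_pred=-5.9863  r=10.2263  x^+=1.0903  v^+=-2.5350  a^+=-0.2798
step 3: x_pred=-2.1532  r=1.5332  x^+=-1.0922  v^+=-2.5182  a^+=0.0992
step 4: x_pred=-4.0426  r=7.8926  x^+=1.4191  v^+=-0.5838  a^+=2.0504
step 5: x_pred=2.1948  r=3.4652  x^+=4.5927  v^+=2.6737  a^+=2.9071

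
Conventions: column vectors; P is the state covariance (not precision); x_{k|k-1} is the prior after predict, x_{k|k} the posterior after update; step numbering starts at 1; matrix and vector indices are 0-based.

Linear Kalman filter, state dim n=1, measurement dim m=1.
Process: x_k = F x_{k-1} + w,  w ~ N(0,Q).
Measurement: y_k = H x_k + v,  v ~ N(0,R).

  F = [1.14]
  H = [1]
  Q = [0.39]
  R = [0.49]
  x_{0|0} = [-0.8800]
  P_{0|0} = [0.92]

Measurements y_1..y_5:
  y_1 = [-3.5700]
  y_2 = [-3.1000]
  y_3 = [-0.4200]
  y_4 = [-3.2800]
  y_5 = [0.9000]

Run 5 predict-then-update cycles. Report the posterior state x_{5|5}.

step 1: x^-=[-1.0032]  P^-=[1.5856]  S=[2.0756]  K=[0.7639]  nu=[-2.5668]  x^+=[-2.9640]  P^+=[0.3743]
step 2: x^-=[-3.3790]  P^-=[0.8765]  S=[1.3665]  K=[0.6414]  nu=[0.2790]  x^+=[-3.2001]  P^+=[0.3143]
step 3: x^-=[-3.6481]  P^-=[0.7985]  S=[1.2885]  K=[0.6197]  nu=[3.2281]  x^+=[-1.6476]  P^+=[0.3037]
step 4: x^-=[-1.8783]  P^-=[0.7846]  S=[1.2746]  K=[0.6156]  nu=[-1.4017]  x^+=[-2.7412]  P^+=[0.3016]
step 5: x^-=[-3.1249]  P^-=[0.7820]  S=[1.2720]  K=[0.6148]  nu=[4.0249]  x^+=[-0.6505]  P^+=[0.3012]

x_post = [-0.6505]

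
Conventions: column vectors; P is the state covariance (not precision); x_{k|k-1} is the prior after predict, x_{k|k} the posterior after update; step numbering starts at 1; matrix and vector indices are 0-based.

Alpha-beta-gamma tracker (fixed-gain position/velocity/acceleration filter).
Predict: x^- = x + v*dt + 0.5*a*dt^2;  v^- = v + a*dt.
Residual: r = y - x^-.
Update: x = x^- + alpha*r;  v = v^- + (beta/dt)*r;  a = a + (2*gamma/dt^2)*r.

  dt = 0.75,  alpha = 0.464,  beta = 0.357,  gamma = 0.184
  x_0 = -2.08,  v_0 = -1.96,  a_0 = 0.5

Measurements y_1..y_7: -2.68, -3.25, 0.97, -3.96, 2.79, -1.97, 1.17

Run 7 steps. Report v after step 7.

v_post = -1.8348

step 1: x_pred=-3.4094  r=0.7294  x^+=-3.0709  v^+=-1.2378  a^+=0.9772
step 2: x_pred=-3.7245  r=0.4745  x^+=-3.5043  v^+=-0.2791  a^+=1.2876
step 3: x_pred=-3.3515  r=4.3215  x^+=-1.3463  v^+=2.7436  a^+=4.1148
step 4: x_pred=1.8687  r=-5.8287  x^+=-0.8358  v^+=3.0553  a^+=0.3015
step 5: x_pred=1.5405  r=1.2495  x^+=2.1202  v^+=3.8762  a^+=1.1190
step 6: x_pred=5.3421  r=-7.3121  x^+=1.9493  v^+=1.2349  a^+=-3.6647
step 7: x_pred=1.8448  r=-0.6748  x^+=1.5317  v^+=-1.8348  a^+=-4.1062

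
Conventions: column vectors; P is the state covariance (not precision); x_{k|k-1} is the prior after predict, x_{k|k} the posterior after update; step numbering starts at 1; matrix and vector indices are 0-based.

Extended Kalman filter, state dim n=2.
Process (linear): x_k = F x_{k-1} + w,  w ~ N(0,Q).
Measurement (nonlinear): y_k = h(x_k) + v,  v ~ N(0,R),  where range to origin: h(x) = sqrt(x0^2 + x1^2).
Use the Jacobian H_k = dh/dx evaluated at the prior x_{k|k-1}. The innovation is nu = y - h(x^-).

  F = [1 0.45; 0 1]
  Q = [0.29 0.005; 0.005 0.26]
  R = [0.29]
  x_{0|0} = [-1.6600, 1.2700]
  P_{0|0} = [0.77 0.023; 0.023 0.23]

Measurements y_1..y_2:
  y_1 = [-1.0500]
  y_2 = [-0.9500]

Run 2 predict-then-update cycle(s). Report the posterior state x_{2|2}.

x_post = [-0.5505, -0.3510]

step 1: x^-=[-1.0885, 1.2700]  P^-=[1.1273 0.1315; 0.1315 0.4900]  H_jac=[-0.6508 0.7593]  S=[0.9199]  K=[-0.6889; 0.3114]  nu=[-2.7226]  x^+=[0.7871, 0.4222]  P^+=[0.6907 0.3289; 0.3289 0.4008]
step 2: x^-=[0.9771, 0.4222]  P^-=[1.3578 0.5142; 0.5142 0.6608]  H_jac=[0.9180 0.3966]  S=[1.9126]  K=[0.7583; 0.3838]  nu=[-2.0144]  x^+=[-0.5505, -0.3510]  P^+=[0.2579 -0.0425; -0.0425 0.3790]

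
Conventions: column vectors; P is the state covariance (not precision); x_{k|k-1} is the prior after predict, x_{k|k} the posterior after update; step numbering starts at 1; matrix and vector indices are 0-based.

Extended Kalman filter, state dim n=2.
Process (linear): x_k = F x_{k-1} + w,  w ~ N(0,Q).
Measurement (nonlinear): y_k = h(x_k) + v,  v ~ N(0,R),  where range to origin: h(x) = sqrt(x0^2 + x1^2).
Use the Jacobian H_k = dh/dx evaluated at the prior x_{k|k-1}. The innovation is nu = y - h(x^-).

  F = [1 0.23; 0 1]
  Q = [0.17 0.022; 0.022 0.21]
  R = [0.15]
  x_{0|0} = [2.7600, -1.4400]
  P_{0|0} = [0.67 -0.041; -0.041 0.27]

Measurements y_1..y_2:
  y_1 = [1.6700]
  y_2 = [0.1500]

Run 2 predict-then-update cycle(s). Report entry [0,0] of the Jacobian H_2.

step 1: x^-=[2.4288, -1.4400]  P^-=[0.8354 0.0431; 0.0431 0.4800]  H_jac=[0.8602 -0.5100]  S=[0.8552]  K=[0.8146; -0.2429]  nu=[-1.1536]  x^+=[1.4891, -1.1598]  P^+=[0.2679 0.2123; 0.2123 0.4295]
step 2: x^-=[1.2223, -1.1598]  P^-=[0.5583 0.3331; 0.3331 0.6395]  H_jac=[0.7254 -0.6883]  S=[0.4142]  K=[0.4243; -0.4794]  nu=[-1.5350]  x^+=[0.5710, -0.4238]  P^+=[0.4838 0.4174; 0.4174 0.5443]

H_jac[0,0] = 0.7254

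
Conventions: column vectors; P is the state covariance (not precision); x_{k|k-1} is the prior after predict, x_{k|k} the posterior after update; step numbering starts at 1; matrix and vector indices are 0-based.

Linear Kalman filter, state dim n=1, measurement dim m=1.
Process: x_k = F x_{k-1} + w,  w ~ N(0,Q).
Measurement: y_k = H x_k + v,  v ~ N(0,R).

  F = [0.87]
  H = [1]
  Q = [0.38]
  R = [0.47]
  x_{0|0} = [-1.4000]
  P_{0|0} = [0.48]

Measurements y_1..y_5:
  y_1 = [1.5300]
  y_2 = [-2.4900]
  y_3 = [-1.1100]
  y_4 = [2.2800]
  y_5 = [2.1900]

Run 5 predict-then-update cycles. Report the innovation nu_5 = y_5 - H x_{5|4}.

step 1: x^-=[-1.2180]  P^-=[0.7433]  S=[1.2133]  K=[0.6126]  nu=[2.7480]  x^+=[0.4655]  P^+=[0.2879]
step 2: x^-=[0.4050]  P^-=[0.5979]  S=[1.0679]  K=[0.5599]  nu=[-2.8950]  x^+=[-1.2159]  P^+=[0.2632]
step 3: x^-=[-1.0578]  P^-=[0.5792]  S=[1.0492]  K=[0.5520]  nu=[-0.0522]  x^+=[-1.0866]  P^+=[0.2595]
step 4: x^-=[-0.9454]  P^-=[0.5764]  S=[1.0464]  K=[0.5508]  nu=[3.2254]  x^+=[0.8313]  P^+=[0.2589]
step 5: x^-=[0.7232]  P^-=[0.5760]  S=[1.0460]  K=[0.5506]  nu=[1.4668]  x^+=[1.5309]  P^+=[0.2588]

innov = [1.4668]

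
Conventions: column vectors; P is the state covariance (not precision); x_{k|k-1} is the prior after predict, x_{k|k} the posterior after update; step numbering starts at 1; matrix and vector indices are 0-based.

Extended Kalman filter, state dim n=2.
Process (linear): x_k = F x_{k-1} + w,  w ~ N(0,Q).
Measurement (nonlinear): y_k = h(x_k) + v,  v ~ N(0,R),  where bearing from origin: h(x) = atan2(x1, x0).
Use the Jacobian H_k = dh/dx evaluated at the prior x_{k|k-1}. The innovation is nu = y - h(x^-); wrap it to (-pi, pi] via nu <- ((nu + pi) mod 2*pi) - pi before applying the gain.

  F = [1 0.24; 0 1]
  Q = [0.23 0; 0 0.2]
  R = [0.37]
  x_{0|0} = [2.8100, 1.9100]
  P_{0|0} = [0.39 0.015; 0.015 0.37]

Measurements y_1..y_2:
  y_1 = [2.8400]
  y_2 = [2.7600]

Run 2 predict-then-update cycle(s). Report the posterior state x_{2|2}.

x_post = [3.0862, 3.1186]

step 1: x^-=[3.2684, 1.9100]  P^-=[0.6485 0.1038; 0.1038 0.5700]  H_jac=[-0.1333 0.2281]  S=[0.4049]  K=[-0.1550; 0.2869]  nu=[2.3111]  x^+=[2.9101, 2.5731]  P^+=[0.6388 0.1218; 0.1218 0.5367]
step 2: x^-=[3.5277, 2.5731]  P^-=[0.9582 0.2506; 0.2506 0.7367]  H_jac=[-0.1350 0.1850]  S=[0.4002]  K=[-0.2073; 0.2561]  nu=[2.1298]  x^+=[3.0862, 3.1186]  P^+=[0.9410 0.2719; 0.2719 0.7104]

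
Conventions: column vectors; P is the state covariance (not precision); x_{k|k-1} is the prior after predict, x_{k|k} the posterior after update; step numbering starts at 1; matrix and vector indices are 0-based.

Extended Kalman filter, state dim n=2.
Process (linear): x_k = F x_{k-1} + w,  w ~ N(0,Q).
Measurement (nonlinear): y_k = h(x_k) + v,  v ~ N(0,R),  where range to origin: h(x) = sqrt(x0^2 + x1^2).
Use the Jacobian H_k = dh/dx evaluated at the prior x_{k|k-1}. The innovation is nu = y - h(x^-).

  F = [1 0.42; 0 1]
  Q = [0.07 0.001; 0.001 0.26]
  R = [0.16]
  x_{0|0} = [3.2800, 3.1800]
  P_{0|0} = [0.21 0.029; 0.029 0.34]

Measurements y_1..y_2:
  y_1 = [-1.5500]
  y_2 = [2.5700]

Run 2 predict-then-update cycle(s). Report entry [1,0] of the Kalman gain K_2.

K[1,0] = -0.7824

step 1: x^-=[4.6156, 3.1800]  P^-=[0.3643 0.1728; 0.1728 0.6000]  H_jac=[0.8235 0.5673]  S=[0.7617]  K=[0.5226; 0.6338]  nu=[-7.1550]  x^+=[0.8762, -1.3545]  P^+=[0.1563 -0.0795; -0.0795 0.2941]
step 2: x^-=[0.3073, -1.3545]  P^-=[0.2114 0.0450; 0.0450 0.5541]  H_jac=[0.2212 -0.9752]  S=[0.6779]  K=[0.0042; -0.7824]  nu=[1.1810]  x^+=[0.3123, -2.2786]  P^+=[0.2114 0.0473; 0.0473 0.1391]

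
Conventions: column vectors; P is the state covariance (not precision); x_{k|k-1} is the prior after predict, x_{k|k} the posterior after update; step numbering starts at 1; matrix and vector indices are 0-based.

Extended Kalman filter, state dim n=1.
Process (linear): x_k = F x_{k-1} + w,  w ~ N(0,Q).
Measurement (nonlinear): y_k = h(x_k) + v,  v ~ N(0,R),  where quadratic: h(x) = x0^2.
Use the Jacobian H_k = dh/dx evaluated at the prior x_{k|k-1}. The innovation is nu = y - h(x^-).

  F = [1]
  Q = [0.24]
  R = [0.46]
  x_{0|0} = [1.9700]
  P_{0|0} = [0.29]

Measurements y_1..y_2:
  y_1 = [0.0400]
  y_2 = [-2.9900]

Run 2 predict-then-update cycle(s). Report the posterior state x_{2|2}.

step 1: x^-=[1.9700]  P^-=[0.5300]  H_jac=[3.9400]  S=[8.6875]  K=[0.2404]  nu=[-3.8409]  x^+=[1.0468]  P^+=[0.0281]
step 2: x^-=[1.0468]  P^-=[0.2681]  H_jac=[2.0935]  S=[1.6349]  K=[0.3433]  nu=[-4.0857]  x^+=[-0.3557]  P^+=[0.0754]

x_post = [-0.3557]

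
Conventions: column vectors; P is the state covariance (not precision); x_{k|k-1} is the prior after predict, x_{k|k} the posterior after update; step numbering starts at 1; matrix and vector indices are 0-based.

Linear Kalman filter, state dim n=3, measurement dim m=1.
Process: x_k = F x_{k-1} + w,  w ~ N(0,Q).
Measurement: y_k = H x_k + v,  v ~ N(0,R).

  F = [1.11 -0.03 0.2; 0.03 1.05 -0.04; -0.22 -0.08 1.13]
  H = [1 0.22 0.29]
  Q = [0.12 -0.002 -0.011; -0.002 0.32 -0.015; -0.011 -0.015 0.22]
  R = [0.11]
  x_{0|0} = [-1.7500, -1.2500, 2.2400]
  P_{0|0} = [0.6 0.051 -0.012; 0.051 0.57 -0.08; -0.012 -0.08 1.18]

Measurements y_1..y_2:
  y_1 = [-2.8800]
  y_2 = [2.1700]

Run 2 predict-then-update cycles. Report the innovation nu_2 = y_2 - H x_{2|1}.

innov = [4.4711]

step 1: x^-=[-1.4570, -1.4546, 3.0162]  P^-=[0.8992 0.0335 0.0958; 0.0335 0.9608 -0.2278; 0.0958 -0.2278 1.7817]  S=[1.2468]  K=[0.7494; 0.1435; 0.4511]  nu=[-1.9777]  x^+=[-2.9391, -1.7383, 2.1242]  P^+=[0.1990 -0.1005 -0.3256; -0.1005 0.9352 -0.3084; -0.3256 -0.3084 1.5280]
step 2: x^-=[-2.7854, -1.9984, 3.1860]  P^-=[0.2929 -0.2067 -0.0825; -0.2067 1.3740 -0.5213; -0.0825 -0.5213 2.4009]  S=[0.4660]  K=[0.4797; -0.1194; 1.0709]  nu=[4.4711]  x^+=[-0.6408, -2.5323, 7.9741]  P^+=[0.1857 -0.1800 -0.3219; -0.1800 1.3673 -0.4617; -0.3219 -0.4617 1.8664]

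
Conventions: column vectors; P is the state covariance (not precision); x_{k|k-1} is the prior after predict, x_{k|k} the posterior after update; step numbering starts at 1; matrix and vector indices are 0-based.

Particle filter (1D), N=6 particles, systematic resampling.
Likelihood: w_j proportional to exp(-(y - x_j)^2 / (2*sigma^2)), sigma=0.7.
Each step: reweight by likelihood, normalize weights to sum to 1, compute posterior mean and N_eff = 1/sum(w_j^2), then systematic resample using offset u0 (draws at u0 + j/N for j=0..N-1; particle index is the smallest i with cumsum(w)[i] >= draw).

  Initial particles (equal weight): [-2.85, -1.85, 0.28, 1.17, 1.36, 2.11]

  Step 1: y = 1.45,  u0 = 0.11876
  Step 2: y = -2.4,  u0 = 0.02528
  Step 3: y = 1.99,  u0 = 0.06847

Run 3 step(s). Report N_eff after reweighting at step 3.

step 1: w=[0.0000, 0.0000, 0.0882, 0.3293, 0.3538, 0.2287]  mean=1.3736  Neff=3.4052  idx=[3, 3, 4, 4, 5, 5]
step 2: w=[0.4026, 0.4026, 0.0972, 0.0972, 0.0002, 0.0002]  mean=1.2073  Neff=2.9146  idx=[0, 0, 0, 1, 1, 2]
step 3: w=[0.1581, 0.1581, 0.1581, 0.1581, 0.1581, 0.2094]  mean=1.2098  Neff=5.9220  idx=[0, 1, 2, 3, 4, 5]

N_eff = 5.9220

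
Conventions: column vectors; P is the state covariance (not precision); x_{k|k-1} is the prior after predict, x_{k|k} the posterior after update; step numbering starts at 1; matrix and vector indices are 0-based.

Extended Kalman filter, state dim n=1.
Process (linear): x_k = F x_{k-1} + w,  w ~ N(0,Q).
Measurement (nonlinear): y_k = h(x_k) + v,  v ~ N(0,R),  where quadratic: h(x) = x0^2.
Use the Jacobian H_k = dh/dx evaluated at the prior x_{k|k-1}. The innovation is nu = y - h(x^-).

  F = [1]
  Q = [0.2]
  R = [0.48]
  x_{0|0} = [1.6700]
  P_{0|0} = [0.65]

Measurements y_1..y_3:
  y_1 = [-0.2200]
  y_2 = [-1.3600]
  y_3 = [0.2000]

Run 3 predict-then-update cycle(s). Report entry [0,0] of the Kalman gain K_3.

K[0,0] = 0.1280

step 1: x^-=[1.6700]  P^-=[0.8500]  H_jac=[3.3400]  S=[9.9623]  K=[0.2850]  nu=[-3.0089]  x^+=[0.8125]  P^+=[0.0410]
step 2: x^-=[0.8125]  P^-=[0.2410]  H_jac=[1.6251]  S=[1.1163]  K=[0.3508]  nu=[-2.0202]  x^+=[0.1039]  P^+=[0.1036]
step 3: x^-=[0.1039]  P^-=[0.3036]  H_jac=[0.2078]  S=[0.4931]  K=[0.1280]  nu=[0.1892]  x^+=[0.1281]  P^+=[0.2955]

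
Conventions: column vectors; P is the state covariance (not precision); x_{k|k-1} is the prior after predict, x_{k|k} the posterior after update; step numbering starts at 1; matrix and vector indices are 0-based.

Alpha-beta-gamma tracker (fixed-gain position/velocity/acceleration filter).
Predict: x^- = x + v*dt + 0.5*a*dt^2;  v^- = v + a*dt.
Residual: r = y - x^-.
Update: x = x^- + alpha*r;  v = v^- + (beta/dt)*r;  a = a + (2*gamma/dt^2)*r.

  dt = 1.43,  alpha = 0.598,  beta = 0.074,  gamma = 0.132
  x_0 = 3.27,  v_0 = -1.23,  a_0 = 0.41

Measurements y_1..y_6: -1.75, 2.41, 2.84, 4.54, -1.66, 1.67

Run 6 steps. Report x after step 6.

step 1: x_pred=1.9303  r=-3.6803  x^+=-0.2705  v^+=-0.8341  a^+=-0.0651
step 2: x_pred=-1.5299  r=3.9399  x^+=0.8261  v^+=-0.7234  a^+=0.4435
step 3: x_pred=0.2451  r=2.5949  x^+=1.7969  v^+=0.0451  a^+=0.7785
step 4: x_pred=2.6574  r=1.8826  x^+=3.7832  v^+=1.2558  a^+=1.0216
step 5: x_pred=6.6235  r=-8.2835  x^+=1.6700  v^+=2.2880  a^+=-0.0478
step 6: x_pred=4.8929  r=-3.2229  x^+=2.9656  v^+=2.0528  a^+=-0.4639

x_post = 2.9656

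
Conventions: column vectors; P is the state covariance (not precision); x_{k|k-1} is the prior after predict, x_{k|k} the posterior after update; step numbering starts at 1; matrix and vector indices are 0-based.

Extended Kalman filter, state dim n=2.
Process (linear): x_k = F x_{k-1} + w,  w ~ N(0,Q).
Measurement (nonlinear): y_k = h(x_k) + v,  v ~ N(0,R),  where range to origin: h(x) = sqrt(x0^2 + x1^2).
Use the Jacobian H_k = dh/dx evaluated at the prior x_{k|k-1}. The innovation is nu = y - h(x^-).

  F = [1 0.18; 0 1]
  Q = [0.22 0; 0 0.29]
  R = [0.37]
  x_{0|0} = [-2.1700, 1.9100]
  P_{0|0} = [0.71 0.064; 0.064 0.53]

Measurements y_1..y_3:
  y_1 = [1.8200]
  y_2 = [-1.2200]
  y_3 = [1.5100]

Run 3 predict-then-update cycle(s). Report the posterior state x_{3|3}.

step 1: x^-=[-1.8262, 1.9100]  P^-=[0.9702 0.1594; 0.1594 0.8200]  H_jac=[-0.6911 0.7228]  S=[1.1025]  K=[-0.5037; 0.4377]  nu=[-0.8226]  x^+=[-1.4119, 1.5500]  P^+=[0.6905 0.4024; 0.4024 0.6088]
step 2: x^-=[-1.1329, 1.5500]  P^-=[1.0751 0.5120; 0.5120 0.8988]  H_jac=[-0.5901 0.8073]  S=[0.8424]  K=[-0.2624; 0.5028]  nu=[-3.1399]  x^+=[-0.3089, -0.0286]  P^+=[1.0171 0.6232; 0.6232 0.6859]
step 3: x^-=[-0.3140, -0.0286]  P^-=[1.4837 0.7466; 0.7466 0.9759]  H_jac=[-0.9959 -0.0908]  S=[1.9845]  K=[-0.7787; -0.4193]  nu=[1.1947]  x^+=[-1.2443, -0.5296]  P^+=[0.2803 0.0987; 0.0987 0.6270]

x_post = [-1.2443, -0.5296]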